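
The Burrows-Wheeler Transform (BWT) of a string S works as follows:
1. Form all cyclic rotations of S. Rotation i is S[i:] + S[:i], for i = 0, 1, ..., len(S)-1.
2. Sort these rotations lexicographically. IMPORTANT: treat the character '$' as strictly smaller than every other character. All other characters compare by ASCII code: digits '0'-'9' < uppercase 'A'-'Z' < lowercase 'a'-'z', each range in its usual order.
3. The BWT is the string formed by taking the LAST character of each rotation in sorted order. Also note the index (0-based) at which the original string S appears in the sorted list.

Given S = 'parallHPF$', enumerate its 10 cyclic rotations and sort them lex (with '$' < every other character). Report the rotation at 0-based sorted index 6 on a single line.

All 10 rotations (rotation i = S[i:]+S[:i]):
  rot[0] = parallHPF$
  rot[1] = arallHPF$p
  rot[2] = rallHPF$pa
  rot[3] = allHPF$par
  rot[4] = llHPF$para
  rot[5] = lHPF$paral
  rot[6] = HPF$parall
  rot[7] = PF$parallH
  rot[8] = F$parallHP
  rot[9] = $parallHPF
Sorted (with $ < everything):
  sorted[0] = $parallHPF
  sorted[1] = F$parallHP
  sorted[2] = HPF$parall
  sorted[3] = PF$parallH
  sorted[4] = allHPF$par
  sorted[5] = arallHPF$p
  sorted[6] = lHPF$paral
  sorted[7] = llHPF$para
  sorted[8] = parallHPF$
  sorted[9] = rallHPF$pa
sorted[6] = lHPF$paral

Answer: lHPF$paral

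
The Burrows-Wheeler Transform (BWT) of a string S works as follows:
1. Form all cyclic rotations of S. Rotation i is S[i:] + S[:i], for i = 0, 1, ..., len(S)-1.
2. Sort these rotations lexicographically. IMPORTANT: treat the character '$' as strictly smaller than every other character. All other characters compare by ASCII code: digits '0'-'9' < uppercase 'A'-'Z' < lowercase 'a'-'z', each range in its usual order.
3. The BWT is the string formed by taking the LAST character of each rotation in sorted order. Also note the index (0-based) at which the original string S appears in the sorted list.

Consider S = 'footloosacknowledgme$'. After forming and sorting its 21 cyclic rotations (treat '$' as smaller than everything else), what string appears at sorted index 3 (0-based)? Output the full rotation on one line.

Answer: dgme$footloosacknowle

Derivation:
All 21 rotations (rotation i = S[i:]+S[:i]):
  rot[0] = footloosacknowledgme$
  rot[1] = ootloosacknowledgme$f
  rot[2] = otloosacknowledgme$fo
  rot[3] = tloosacknowledgme$foo
  rot[4] = loosacknowledgme$foot
  rot[5] = oosacknowledgme$footl
  rot[6] = osacknowledgme$footlo
  rot[7] = sacknowledgme$footloo
  rot[8] = acknowledgme$footloos
  rot[9] = cknowledgme$footloosa
  rot[10] = knowledgme$footloosac
  rot[11] = nowledgme$footloosack
  rot[12] = owledgme$footloosackn
  rot[13] = wledgme$footloosackno
  rot[14] = ledgme$footloosacknow
  rot[15] = edgme$footloosacknowl
  rot[16] = dgme$footloosacknowle
  rot[17] = gme$footloosacknowled
  rot[18] = me$footloosacknowledg
  rot[19] = e$footloosacknowledgm
  rot[20] = $footloosacknowledgme
Sorted (with $ < everything):
  sorted[0] = $footloosacknowledgme
  sorted[1] = acknowledgme$footloos
  sorted[2] = cknowledgme$footloosa
  sorted[3] = dgme$footloosacknowle
  sorted[4] = e$footloosacknowledgm
  sorted[5] = edgme$footloosacknowl
  sorted[6] = footloosacknowledgme$
  sorted[7] = gme$footloosacknowled
  sorted[8] = knowledgme$footloosac
  sorted[9] = ledgme$footloosacknow
  sorted[10] = loosacknowledgme$foot
  sorted[11] = me$footloosacknowledg
  sorted[12] = nowledgme$footloosack
  sorted[13] = oosacknowledgme$footl
  sorted[14] = ootloosacknowledgme$f
  sorted[15] = osacknowledgme$footlo
  sorted[16] = otloosacknowledgme$fo
  sorted[17] = owledgme$footloosackn
  sorted[18] = sacknowledgme$footloo
  sorted[19] = tloosacknowledgme$foo
  sorted[20] = wledgme$footloosackno
sorted[3] = dgme$footloosacknowle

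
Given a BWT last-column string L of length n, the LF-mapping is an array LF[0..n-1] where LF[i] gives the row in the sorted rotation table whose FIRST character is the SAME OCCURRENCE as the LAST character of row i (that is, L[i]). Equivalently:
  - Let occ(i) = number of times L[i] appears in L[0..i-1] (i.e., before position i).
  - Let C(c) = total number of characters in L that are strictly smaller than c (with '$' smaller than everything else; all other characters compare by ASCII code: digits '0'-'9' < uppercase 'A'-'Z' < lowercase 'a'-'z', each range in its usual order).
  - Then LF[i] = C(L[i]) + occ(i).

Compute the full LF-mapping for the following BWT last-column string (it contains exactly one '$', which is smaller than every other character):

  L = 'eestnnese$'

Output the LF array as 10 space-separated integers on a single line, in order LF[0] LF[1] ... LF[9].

Answer: 1 2 7 9 5 6 3 8 4 0

Derivation:
Char counts: '$':1, 'e':4, 'n':2, 's':2, 't':1
C (first-col start): C('$')=0, C('e')=1, C('n')=5, C('s')=7, C('t')=9
L[0]='e': occ=0, LF[0]=C('e')+0=1+0=1
L[1]='e': occ=1, LF[1]=C('e')+1=1+1=2
L[2]='s': occ=0, LF[2]=C('s')+0=7+0=7
L[3]='t': occ=0, LF[3]=C('t')+0=9+0=9
L[4]='n': occ=0, LF[4]=C('n')+0=5+0=5
L[5]='n': occ=1, LF[5]=C('n')+1=5+1=6
L[6]='e': occ=2, LF[6]=C('e')+2=1+2=3
L[7]='s': occ=1, LF[7]=C('s')+1=7+1=8
L[8]='e': occ=3, LF[8]=C('e')+3=1+3=4
L[9]='$': occ=0, LF[9]=C('$')+0=0+0=0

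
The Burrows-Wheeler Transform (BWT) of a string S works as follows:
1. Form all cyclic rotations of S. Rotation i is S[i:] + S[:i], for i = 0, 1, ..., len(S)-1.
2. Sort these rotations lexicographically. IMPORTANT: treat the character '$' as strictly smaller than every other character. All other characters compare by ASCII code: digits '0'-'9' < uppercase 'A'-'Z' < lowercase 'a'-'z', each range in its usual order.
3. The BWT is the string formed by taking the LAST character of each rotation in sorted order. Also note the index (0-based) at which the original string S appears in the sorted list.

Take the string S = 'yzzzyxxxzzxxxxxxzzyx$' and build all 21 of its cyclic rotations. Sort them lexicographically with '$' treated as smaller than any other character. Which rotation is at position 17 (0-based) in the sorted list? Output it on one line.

Answer: zzxxxxxxzzyx$yzzzyxxx

Derivation:
All 21 rotations (rotation i = S[i:]+S[:i]):
  rot[0] = yzzzyxxxzzxxxxxxzzyx$
  rot[1] = zzzyxxxzzxxxxxxzzyx$y
  rot[2] = zzyxxxzzxxxxxxzzyx$yz
  rot[3] = zyxxxzzxxxxxxzzyx$yzz
  rot[4] = yxxxzzxxxxxxzzyx$yzzz
  rot[5] = xxxzzxxxxxxzzyx$yzzzy
  rot[6] = xxzzxxxxxxzzyx$yzzzyx
  rot[7] = xzzxxxxxxzzyx$yzzzyxx
  rot[8] = zzxxxxxxzzyx$yzzzyxxx
  rot[9] = zxxxxxxzzyx$yzzzyxxxz
  rot[10] = xxxxxxzzyx$yzzzyxxxzz
  rot[11] = xxxxxzzyx$yzzzyxxxzzx
  rot[12] = xxxxzzyx$yzzzyxxxzzxx
  rot[13] = xxxzzyx$yzzzyxxxzzxxx
  rot[14] = xxzzyx$yzzzyxxxzzxxxx
  rot[15] = xzzyx$yzzzyxxxzzxxxxx
  rot[16] = zzyx$yzzzyxxxzzxxxxxx
  rot[17] = zyx$yzzzyxxxzzxxxxxxz
  rot[18] = yx$yzzzyxxxzzxxxxxxzz
  rot[19] = x$yzzzyxxxzzxxxxxxzzy
  rot[20] = $yzzzyxxxzzxxxxxxzzyx
Sorted (with $ < everything):
  sorted[0] = $yzzzyxxxzzxxxxxxzzyx
  sorted[1] = x$yzzzyxxxzzxxxxxxzzy
  sorted[2] = xxxxxxzzyx$yzzzyxxxzz
  sorted[3] = xxxxxzzyx$yzzzyxxxzzx
  sorted[4] = xxxxzzyx$yzzzyxxxzzxx
  sorted[5] = xxxzzxxxxxxzzyx$yzzzy
  sorted[6] = xxxzzyx$yzzzyxxxzzxxx
  sorted[7] = xxzzxxxxxxzzyx$yzzzyx
  sorted[8] = xxzzyx$yzzzyxxxzzxxxx
  sorted[9] = xzzxxxxxxzzyx$yzzzyxx
  sorted[10] = xzzyx$yzzzyxxxzzxxxxx
  sorted[11] = yx$yzzzyxxxzzxxxxxxzz
  sorted[12] = yxxxzzxxxxxxzzyx$yzzz
  sorted[13] = yzzzyxxxzzxxxxxxzzyx$
  sorted[14] = zxxxxxxzzyx$yzzzyxxxz
  sorted[15] = zyx$yzzzyxxxzzxxxxxxz
  sorted[16] = zyxxxzzxxxxxxzzyx$yzz
  sorted[17] = zzxxxxxxzzyx$yzzzyxxx
  sorted[18] = zzyx$yzzzyxxxzzxxxxxx
  sorted[19] = zzyxxxzzxxxxxxzzyx$yz
  sorted[20] = zzzyxxxzzxxxxxxzzyx$y
sorted[17] = zzxxxxxxzzyx$yzzzyxxx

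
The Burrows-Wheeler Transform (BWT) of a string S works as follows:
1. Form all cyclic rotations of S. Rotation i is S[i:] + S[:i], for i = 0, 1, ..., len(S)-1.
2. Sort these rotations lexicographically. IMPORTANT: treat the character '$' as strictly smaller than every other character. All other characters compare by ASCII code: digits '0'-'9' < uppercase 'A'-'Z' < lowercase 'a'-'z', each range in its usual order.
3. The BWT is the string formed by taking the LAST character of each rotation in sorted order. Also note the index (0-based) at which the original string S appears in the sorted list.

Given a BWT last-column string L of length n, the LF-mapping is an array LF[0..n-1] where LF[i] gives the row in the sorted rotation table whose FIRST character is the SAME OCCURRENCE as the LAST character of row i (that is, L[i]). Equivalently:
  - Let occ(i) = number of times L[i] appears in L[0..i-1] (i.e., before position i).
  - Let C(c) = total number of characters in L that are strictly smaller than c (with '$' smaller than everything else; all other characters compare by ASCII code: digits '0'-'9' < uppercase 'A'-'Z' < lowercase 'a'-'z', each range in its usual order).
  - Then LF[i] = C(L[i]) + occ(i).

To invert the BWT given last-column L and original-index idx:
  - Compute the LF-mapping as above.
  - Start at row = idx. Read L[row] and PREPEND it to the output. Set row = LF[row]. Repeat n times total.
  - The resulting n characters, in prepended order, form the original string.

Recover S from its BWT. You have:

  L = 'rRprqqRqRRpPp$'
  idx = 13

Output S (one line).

Answer: rRpRPqpqRqRpr$

Derivation:
LF mapping: 12 2 6 13 9 10 3 11 4 5 7 1 8 0
Walk LF starting at row 13, prepending L[row]:
  step 1: row=13, L[13]='$', prepend. Next row=LF[13]=0
  step 2: row=0, L[0]='r', prepend. Next row=LF[0]=12
  step 3: row=12, L[12]='p', prepend. Next row=LF[12]=8
  step 4: row=8, L[8]='R', prepend. Next row=LF[8]=4
  step 5: row=4, L[4]='q', prepend. Next row=LF[4]=9
  step 6: row=9, L[9]='R', prepend. Next row=LF[9]=5
  step 7: row=5, L[5]='q', prepend. Next row=LF[5]=10
  step 8: row=10, L[10]='p', prepend. Next row=LF[10]=7
  step 9: row=7, L[7]='q', prepend. Next row=LF[7]=11
  step 10: row=11, L[11]='P', prepend. Next row=LF[11]=1
  step 11: row=1, L[1]='R', prepend. Next row=LF[1]=2
  step 12: row=2, L[2]='p', prepend. Next row=LF[2]=6
  step 13: row=6, L[6]='R', prepend. Next row=LF[6]=3
  step 14: row=3, L[3]='r', prepend. Next row=LF[3]=13
Reversed output: rRpRPqpqRqRpr$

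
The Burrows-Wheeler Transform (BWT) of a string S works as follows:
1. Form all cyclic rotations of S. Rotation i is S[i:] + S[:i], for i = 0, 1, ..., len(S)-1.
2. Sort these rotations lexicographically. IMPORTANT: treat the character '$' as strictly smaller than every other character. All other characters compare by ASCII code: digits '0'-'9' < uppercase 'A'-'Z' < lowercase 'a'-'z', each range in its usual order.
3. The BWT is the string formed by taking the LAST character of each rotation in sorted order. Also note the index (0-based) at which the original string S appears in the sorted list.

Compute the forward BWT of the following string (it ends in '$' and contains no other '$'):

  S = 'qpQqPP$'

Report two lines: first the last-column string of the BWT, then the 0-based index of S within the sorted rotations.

Answer: PPqpqQ$
6

Derivation:
All 7 rotations (rotation i = S[i:]+S[:i]):
  rot[0] = qpQqPP$
  rot[1] = pQqPP$q
  rot[2] = QqPP$qp
  rot[3] = qPP$qpQ
  rot[4] = PP$qpQq
  rot[5] = P$qpQqP
  rot[6] = $qpQqPP
Sorted (with $ < everything):
  sorted[0] = $qpQqPP  (last char: 'P')
  sorted[1] = P$qpQqP  (last char: 'P')
  sorted[2] = PP$qpQq  (last char: 'q')
  sorted[3] = QqPP$qp  (last char: 'p')
  sorted[4] = pQqPP$q  (last char: 'q')
  sorted[5] = qPP$qpQ  (last char: 'Q')
  sorted[6] = qpQqPP$  (last char: '$')
Last column: PPqpqQ$
Original string S is at sorted index 6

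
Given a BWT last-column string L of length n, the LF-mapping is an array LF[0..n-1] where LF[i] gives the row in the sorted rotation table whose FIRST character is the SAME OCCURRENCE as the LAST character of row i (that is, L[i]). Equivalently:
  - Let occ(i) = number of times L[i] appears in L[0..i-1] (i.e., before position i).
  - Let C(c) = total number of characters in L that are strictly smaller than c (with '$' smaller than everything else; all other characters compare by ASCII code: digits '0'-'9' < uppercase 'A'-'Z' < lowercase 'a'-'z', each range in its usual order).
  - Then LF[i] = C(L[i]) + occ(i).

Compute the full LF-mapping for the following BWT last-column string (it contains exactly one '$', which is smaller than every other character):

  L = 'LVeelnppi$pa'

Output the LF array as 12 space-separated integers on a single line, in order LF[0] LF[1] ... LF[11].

Char counts: '$':1, 'L':1, 'V':1, 'a':1, 'e':2, 'i':1, 'l':1, 'n':1, 'p':3
C (first-col start): C('$')=0, C('L')=1, C('V')=2, C('a')=3, C('e')=4, C('i')=6, C('l')=7, C('n')=8, C('p')=9
L[0]='L': occ=0, LF[0]=C('L')+0=1+0=1
L[1]='V': occ=0, LF[1]=C('V')+0=2+0=2
L[2]='e': occ=0, LF[2]=C('e')+0=4+0=4
L[3]='e': occ=1, LF[3]=C('e')+1=4+1=5
L[4]='l': occ=0, LF[4]=C('l')+0=7+0=7
L[5]='n': occ=0, LF[5]=C('n')+0=8+0=8
L[6]='p': occ=0, LF[6]=C('p')+0=9+0=9
L[7]='p': occ=1, LF[7]=C('p')+1=9+1=10
L[8]='i': occ=0, LF[8]=C('i')+0=6+0=6
L[9]='$': occ=0, LF[9]=C('$')+0=0+0=0
L[10]='p': occ=2, LF[10]=C('p')+2=9+2=11
L[11]='a': occ=0, LF[11]=C('a')+0=3+0=3

Answer: 1 2 4 5 7 8 9 10 6 0 11 3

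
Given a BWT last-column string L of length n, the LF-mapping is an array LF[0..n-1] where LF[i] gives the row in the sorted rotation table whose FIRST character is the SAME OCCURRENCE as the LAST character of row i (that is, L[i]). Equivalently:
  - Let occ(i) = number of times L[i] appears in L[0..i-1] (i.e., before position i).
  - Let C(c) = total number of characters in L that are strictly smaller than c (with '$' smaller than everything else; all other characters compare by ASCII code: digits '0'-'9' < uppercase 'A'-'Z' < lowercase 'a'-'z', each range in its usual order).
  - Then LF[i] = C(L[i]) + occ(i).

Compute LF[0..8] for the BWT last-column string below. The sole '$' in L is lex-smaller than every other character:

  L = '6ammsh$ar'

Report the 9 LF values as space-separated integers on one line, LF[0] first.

Char counts: '$':1, '6':1, 'a':2, 'h':1, 'm':2, 'r':1, 's':1
C (first-col start): C('$')=0, C('6')=1, C('a')=2, C('h')=4, C('m')=5, C('r')=7, C('s')=8
L[0]='6': occ=0, LF[0]=C('6')+0=1+0=1
L[1]='a': occ=0, LF[1]=C('a')+0=2+0=2
L[2]='m': occ=0, LF[2]=C('m')+0=5+0=5
L[3]='m': occ=1, LF[3]=C('m')+1=5+1=6
L[4]='s': occ=0, LF[4]=C('s')+0=8+0=8
L[5]='h': occ=0, LF[5]=C('h')+0=4+0=4
L[6]='$': occ=0, LF[6]=C('$')+0=0+0=0
L[7]='a': occ=1, LF[7]=C('a')+1=2+1=3
L[8]='r': occ=0, LF[8]=C('r')+0=7+0=7

Answer: 1 2 5 6 8 4 0 3 7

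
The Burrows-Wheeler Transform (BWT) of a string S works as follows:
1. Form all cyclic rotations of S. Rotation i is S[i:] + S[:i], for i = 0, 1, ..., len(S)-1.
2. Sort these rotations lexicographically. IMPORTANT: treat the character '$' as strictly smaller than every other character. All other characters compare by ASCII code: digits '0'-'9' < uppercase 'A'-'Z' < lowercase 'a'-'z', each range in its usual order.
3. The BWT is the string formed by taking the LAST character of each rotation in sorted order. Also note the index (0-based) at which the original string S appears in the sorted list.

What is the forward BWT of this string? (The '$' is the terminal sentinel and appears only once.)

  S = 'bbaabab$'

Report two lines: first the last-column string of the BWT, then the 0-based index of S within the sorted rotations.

All 8 rotations (rotation i = S[i:]+S[:i]):
  rot[0] = bbaabab$
  rot[1] = baabab$b
  rot[2] = aabab$bb
  rot[3] = abab$bba
  rot[4] = bab$bbaa
  rot[5] = ab$bbaab
  rot[6] = b$bbaaba
  rot[7] = $bbaabab
Sorted (with $ < everything):
  sorted[0] = $bbaabab  (last char: 'b')
  sorted[1] = aabab$bb  (last char: 'b')
  sorted[2] = ab$bbaab  (last char: 'b')
  sorted[3] = abab$bba  (last char: 'a')
  sorted[4] = b$bbaaba  (last char: 'a')
  sorted[5] = baabab$b  (last char: 'b')
  sorted[6] = bab$bbaa  (last char: 'a')
  sorted[7] = bbaabab$  (last char: '$')
Last column: bbbaaba$
Original string S is at sorted index 7

Answer: bbbaaba$
7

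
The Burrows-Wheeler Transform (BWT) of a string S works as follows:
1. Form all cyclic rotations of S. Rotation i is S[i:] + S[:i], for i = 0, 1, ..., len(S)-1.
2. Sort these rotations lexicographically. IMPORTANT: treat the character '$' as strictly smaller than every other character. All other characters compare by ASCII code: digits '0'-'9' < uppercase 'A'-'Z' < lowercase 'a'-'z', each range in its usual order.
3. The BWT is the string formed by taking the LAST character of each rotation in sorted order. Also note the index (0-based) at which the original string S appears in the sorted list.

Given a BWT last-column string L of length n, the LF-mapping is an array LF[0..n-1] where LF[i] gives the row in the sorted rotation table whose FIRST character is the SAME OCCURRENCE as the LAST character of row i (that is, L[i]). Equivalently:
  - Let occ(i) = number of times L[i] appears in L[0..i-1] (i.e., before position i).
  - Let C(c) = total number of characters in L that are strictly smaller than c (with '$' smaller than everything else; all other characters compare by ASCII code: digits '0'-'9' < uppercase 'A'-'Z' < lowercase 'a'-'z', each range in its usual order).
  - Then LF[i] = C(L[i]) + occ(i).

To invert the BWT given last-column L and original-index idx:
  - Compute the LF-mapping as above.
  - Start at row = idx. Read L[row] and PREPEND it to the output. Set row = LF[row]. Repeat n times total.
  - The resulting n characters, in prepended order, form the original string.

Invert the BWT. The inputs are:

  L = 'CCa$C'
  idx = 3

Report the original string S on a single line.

LF mapping: 1 2 4 0 3
Walk LF starting at row 3, prepending L[row]:
  step 1: row=3, L[3]='$', prepend. Next row=LF[3]=0
  step 2: row=0, L[0]='C', prepend. Next row=LF[0]=1
  step 3: row=1, L[1]='C', prepend. Next row=LF[1]=2
  step 4: row=2, L[2]='a', prepend. Next row=LF[2]=4
  step 5: row=4, L[4]='C', prepend. Next row=LF[4]=3
Reversed output: CaCC$

Answer: CaCC$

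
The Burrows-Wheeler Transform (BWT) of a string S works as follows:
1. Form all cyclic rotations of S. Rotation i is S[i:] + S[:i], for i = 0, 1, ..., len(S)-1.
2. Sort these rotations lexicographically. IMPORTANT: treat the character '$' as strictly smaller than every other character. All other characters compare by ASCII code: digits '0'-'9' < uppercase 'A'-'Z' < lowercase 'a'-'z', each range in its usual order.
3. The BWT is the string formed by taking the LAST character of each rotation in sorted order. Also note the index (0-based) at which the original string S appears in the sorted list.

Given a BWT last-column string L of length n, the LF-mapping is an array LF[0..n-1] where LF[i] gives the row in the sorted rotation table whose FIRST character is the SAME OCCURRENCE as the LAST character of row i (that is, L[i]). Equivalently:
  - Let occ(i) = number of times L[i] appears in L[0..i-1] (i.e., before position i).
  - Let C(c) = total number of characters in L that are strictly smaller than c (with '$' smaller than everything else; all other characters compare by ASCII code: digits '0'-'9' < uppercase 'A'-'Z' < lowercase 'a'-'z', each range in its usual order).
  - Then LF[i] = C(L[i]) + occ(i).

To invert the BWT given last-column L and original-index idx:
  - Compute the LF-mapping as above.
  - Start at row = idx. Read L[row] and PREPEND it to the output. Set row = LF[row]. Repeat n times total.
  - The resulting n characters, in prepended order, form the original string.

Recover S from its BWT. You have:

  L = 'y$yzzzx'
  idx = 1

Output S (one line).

LF mapping: 2 0 3 4 5 6 1
Walk LF starting at row 1, prepending L[row]:
  step 1: row=1, L[1]='$', prepend. Next row=LF[1]=0
  step 2: row=0, L[0]='y', prepend. Next row=LF[0]=2
  step 3: row=2, L[2]='y', prepend. Next row=LF[2]=3
  step 4: row=3, L[3]='z', prepend. Next row=LF[3]=4
  step 5: row=4, L[4]='z', prepend. Next row=LF[4]=5
  step 6: row=5, L[5]='z', prepend. Next row=LF[5]=6
  step 7: row=6, L[6]='x', prepend. Next row=LF[6]=1
Reversed output: xzzzyy$

Answer: xzzzyy$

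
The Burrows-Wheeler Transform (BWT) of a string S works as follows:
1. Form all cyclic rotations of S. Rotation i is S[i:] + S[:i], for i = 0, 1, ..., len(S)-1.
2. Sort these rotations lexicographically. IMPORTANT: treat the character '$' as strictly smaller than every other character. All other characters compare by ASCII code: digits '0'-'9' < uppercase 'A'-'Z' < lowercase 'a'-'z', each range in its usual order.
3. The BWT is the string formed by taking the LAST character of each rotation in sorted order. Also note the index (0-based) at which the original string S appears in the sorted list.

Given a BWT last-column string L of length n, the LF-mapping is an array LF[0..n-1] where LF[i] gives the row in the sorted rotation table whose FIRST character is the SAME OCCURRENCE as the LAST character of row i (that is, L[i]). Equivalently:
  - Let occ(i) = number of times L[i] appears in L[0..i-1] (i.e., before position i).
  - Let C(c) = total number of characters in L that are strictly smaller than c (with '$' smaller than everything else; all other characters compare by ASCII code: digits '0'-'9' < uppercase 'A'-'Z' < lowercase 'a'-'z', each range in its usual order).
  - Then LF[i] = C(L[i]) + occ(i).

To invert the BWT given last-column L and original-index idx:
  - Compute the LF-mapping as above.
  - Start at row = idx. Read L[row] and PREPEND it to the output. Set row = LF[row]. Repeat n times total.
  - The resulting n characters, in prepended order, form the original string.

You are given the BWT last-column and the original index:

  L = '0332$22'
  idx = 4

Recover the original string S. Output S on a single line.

Answer: 232230$

Derivation:
LF mapping: 1 5 6 2 0 3 4
Walk LF starting at row 4, prepending L[row]:
  step 1: row=4, L[4]='$', prepend. Next row=LF[4]=0
  step 2: row=0, L[0]='0', prepend. Next row=LF[0]=1
  step 3: row=1, L[1]='3', prepend. Next row=LF[1]=5
  step 4: row=5, L[5]='2', prepend. Next row=LF[5]=3
  step 5: row=3, L[3]='2', prepend. Next row=LF[3]=2
  step 6: row=2, L[2]='3', prepend. Next row=LF[2]=6
  step 7: row=6, L[6]='2', prepend. Next row=LF[6]=4
Reversed output: 232230$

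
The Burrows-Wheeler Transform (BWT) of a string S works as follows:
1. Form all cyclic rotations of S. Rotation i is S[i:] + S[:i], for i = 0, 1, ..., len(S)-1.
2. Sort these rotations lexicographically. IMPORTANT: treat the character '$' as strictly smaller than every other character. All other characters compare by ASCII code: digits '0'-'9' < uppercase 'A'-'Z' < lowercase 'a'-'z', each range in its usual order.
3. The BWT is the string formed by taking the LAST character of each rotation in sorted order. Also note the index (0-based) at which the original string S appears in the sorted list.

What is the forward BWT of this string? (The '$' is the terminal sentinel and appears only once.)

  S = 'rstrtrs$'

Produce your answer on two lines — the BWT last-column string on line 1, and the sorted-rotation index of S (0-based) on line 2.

Answer: st$trrrs
2

Derivation:
All 8 rotations (rotation i = S[i:]+S[:i]):
  rot[0] = rstrtrs$
  rot[1] = strtrs$r
  rot[2] = trtrs$rs
  rot[3] = rtrs$rst
  rot[4] = trs$rstr
  rot[5] = rs$rstrt
  rot[6] = s$rstrtr
  rot[7] = $rstrtrs
Sorted (with $ < everything):
  sorted[0] = $rstrtrs  (last char: 's')
  sorted[1] = rs$rstrt  (last char: 't')
  sorted[2] = rstrtrs$  (last char: '$')
  sorted[3] = rtrs$rst  (last char: 't')
  sorted[4] = s$rstrtr  (last char: 'r')
  sorted[5] = strtrs$r  (last char: 'r')
  sorted[6] = trs$rstr  (last char: 'r')
  sorted[7] = trtrs$rs  (last char: 's')
Last column: st$trrrs
Original string S is at sorted index 2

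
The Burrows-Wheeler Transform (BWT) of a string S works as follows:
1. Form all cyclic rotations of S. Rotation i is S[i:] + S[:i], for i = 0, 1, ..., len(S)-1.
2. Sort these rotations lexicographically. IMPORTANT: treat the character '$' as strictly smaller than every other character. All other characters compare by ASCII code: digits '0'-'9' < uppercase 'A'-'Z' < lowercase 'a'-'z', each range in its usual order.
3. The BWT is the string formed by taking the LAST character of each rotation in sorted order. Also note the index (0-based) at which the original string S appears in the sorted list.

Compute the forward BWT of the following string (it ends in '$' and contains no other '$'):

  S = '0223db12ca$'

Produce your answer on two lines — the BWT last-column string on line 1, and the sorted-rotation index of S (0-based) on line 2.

Answer: a$b0212cd23
1

Derivation:
All 11 rotations (rotation i = S[i:]+S[:i]):
  rot[0] = 0223db12ca$
  rot[1] = 223db12ca$0
  rot[2] = 23db12ca$02
  rot[3] = 3db12ca$022
  rot[4] = db12ca$0223
  rot[5] = b12ca$0223d
  rot[6] = 12ca$0223db
  rot[7] = 2ca$0223db1
  rot[8] = ca$0223db12
  rot[9] = a$0223db12c
  rot[10] = $0223db12ca
Sorted (with $ < everything):
  sorted[0] = $0223db12ca  (last char: 'a')
  sorted[1] = 0223db12ca$  (last char: '$')
  sorted[2] = 12ca$0223db  (last char: 'b')
  sorted[3] = 223db12ca$0  (last char: '0')
  sorted[4] = 23db12ca$02  (last char: '2')
  sorted[5] = 2ca$0223db1  (last char: '1')
  sorted[6] = 3db12ca$022  (last char: '2')
  sorted[7] = a$0223db12c  (last char: 'c')
  sorted[8] = b12ca$0223d  (last char: 'd')
  sorted[9] = ca$0223db12  (last char: '2')
  sorted[10] = db12ca$0223  (last char: '3')
Last column: a$b0212cd23
Original string S is at sorted index 1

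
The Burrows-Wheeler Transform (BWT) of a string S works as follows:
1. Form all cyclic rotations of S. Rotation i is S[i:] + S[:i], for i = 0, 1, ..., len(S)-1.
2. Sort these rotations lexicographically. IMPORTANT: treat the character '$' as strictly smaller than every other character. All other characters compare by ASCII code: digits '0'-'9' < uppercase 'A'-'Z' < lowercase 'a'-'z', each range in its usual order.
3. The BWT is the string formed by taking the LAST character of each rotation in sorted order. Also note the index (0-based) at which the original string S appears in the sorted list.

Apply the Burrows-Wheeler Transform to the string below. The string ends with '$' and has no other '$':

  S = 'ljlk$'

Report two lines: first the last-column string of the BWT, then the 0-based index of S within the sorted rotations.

All 5 rotations (rotation i = S[i:]+S[:i]):
  rot[0] = ljlk$
  rot[1] = jlk$l
  rot[2] = lk$lj
  rot[3] = k$ljl
  rot[4] = $ljlk
Sorted (with $ < everything):
  sorted[0] = $ljlk  (last char: 'k')
  sorted[1] = jlk$l  (last char: 'l')
  sorted[2] = k$ljl  (last char: 'l')
  sorted[3] = ljlk$  (last char: '$')
  sorted[4] = lk$lj  (last char: 'j')
Last column: kll$j
Original string S is at sorted index 3

Answer: kll$j
3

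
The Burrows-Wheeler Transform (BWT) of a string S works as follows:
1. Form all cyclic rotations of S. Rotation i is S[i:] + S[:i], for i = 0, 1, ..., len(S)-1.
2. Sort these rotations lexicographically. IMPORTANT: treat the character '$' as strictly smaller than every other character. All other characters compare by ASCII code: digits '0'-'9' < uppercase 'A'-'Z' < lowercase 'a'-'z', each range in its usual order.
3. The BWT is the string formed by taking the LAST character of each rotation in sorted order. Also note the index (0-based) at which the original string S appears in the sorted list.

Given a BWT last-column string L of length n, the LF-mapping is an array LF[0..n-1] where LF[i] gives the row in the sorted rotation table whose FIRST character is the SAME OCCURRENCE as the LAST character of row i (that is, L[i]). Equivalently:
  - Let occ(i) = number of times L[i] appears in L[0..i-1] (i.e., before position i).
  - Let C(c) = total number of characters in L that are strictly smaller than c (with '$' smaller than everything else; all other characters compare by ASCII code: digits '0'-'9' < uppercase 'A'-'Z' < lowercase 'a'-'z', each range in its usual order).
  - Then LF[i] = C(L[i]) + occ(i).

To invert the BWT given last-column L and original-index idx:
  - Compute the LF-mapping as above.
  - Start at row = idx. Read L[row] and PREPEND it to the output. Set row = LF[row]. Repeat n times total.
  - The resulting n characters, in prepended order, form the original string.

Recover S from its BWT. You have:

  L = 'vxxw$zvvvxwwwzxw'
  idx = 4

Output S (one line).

Answer: vwxwzxzwvwxvwxv$

Derivation:
LF mapping: 1 10 11 5 0 14 2 3 4 12 6 7 8 15 13 9
Walk LF starting at row 4, prepending L[row]:
  step 1: row=4, L[4]='$', prepend. Next row=LF[4]=0
  step 2: row=0, L[0]='v', prepend. Next row=LF[0]=1
  step 3: row=1, L[1]='x', prepend. Next row=LF[1]=10
  step 4: row=10, L[10]='w', prepend. Next row=LF[10]=6
  step 5: row=6, L[6]='v', prepend. Next row=LF[6]=2
  step 6: row=2, L[2]='x', prepend. Next row=LF[2]=11
  step 7: row=11, L[11]='w', prepend. Next row=LF[11]=7
  step 8: row=7, L[7]='v', prepend. Next row=LF[7]=3
  step 9: row=3, L[3]='w', prepend. Next row=LF[3]=5
  step 10: row=5, L[5]='z', prepend. Next row=LF[5]=14
  step 11: row=14, L[14]='x', prepend. Next row=LF[14]=13
  step 12: row=13, L[13]='z', prepend. Next row=LF[13]=15
  step 13: row=15, L[15]='w', prepend. Next row=LF[15]=9
  step 14: row=9, L[9]='x', prepend. Next row=LF[9]=12
  step 15: row=12, L[12]='w', prepend. Next row=LF[12]=8
  step 16: row=8, L[8]='v', prepend. Next row=LF[8]=4
Reversed output: vwxwzxzwvwxvwxv$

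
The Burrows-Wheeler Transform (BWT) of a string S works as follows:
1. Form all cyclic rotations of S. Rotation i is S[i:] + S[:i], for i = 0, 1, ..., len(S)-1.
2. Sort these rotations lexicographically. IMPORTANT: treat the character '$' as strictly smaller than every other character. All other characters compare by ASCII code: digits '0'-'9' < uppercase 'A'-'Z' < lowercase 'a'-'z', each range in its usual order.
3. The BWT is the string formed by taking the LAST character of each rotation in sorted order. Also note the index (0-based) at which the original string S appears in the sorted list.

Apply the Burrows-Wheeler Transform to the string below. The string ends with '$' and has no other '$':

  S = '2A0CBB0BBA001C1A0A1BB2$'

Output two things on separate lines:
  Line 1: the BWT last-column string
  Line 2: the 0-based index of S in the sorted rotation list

Answer: 2A0ABACA0B$B120BBBC1010
10

Derivation:
All 23 rotations (rotation i = S[i:]+S[:i]):
  rot[0] = 2A0CBB0BBA001C1A0A1BB2$
  rot[1] = A0CBB0BBA001C1A0A1BB2$2
  rot[2] = 0CBB0BBA001C1A0A1BB2$2A
  rot[3] = CBB0BBA001C1A0A1BB2$2A0
  rot[4] = BB0BBA001C1A0A1BB2$2A0C
  rot[5] = B0BBA001C1A0A1BB2$2A0CB
  rot[6] = 0BBA001C1A0A1BB2$2A0CBB
  rot[7] = BBA001C1A0A1BB2$2A0CBB0
  rot[8] = BA001C1A0A1BB2$2A0CBB0B
  rot[9] = A001C1A0A1BB2$2A0CBB0BB
  rot[10] = 001C1A0A1BB2$2A0CBB0BBA
  rot[11] = 01C1A0A1BB2$2A0CBB0BBA0
  rot[12] = 1C1A0A1BB2$2A0CBB0BBA00
  rot[13] = C1A0A1BB2$2A0CBB0BBA001
  rot[14] = 1A0A1BB2$2A0CBB0BBA001C
  rot[15] = A0A1BB2$2A0CBB0BBA001C1
  rot[16] = 0A1BB2$2A0CBB0BBA001C1A
  rot[17] = A1BB2$2A0CBB0BBA001C1A0
  rot[18] = 1BB2$2A0CBB0BBA001C1A0A
  rot[19] = BB2$2A0CBB0BBA001C1A0A1
  rot[20] = B2$2A0CBB0BBA001C1A0A1B
  rot[21] = 2$2A0CBB0BBA001C1A0A1BB
  rot[22] = $2A0CBB0BBA001C1A0A1BB2
Sorted (with $ < everything):
  sorted[0] = $2A0CBB0BBA001C1A0A1BB2  (last char: '2')
  sorted[1] = 001C1A0A1BB2$2A0CBB0BBA  (last char: 'A')
  sorted[2] = 01C1A0A1BB2$2A0CBB0BBA0  (last char: '0')
  sorted[3] = 0A1BB2$2A0CBB0BBA001C1A  (last char: 'A')
  sorted[4] = 0BBA001C1A0A1BB2$2A0CBB  (last char: 'B')
  sorted[5] = 0CBB0BBA001C1A0A1BB2$2A  (last char: 'A')
  sorted[6] = 1A0A1BB2$2A0CBB0BBA001C  (last char: 'C')
  sorted[7] = 1BB2$2A0CBB0BBA001C1A0A  (last char: 'A')
  sorted[8] = 1C1A0A1BB2$2A0CBB0BBA00  (last char: '0')
  sorted[9] = 2$2A0CBB0BBA001C1A0A1BB  (last char: 'B')
  sorted[10] = 2A0CBB0BBA001C1A0A1BB2$  (last char: '$')
  sorted[11] = A001C1A0A1BB2$2A0CBB0BB  (last char: 'B')
  sorted[12] = A0A1BB2$2A0CBB0BBA001C1  (last char: '1')
  sorted[13] = A0CBB0BBA001C1A0A1BB2$2  (last char: '2')
  sorted[14] = A1BB2$2A0CBB0BBA001C1A0  (last char: '0')
  sorted[15] = B0BBA001C1A0A1BB2$2A0CB  (last char: 'B')
  sorted[16] = B2$2A0CBB0BBA001C1A0A1B  (last char: 'B')
  sorted[17] = BA001C1A0A1BB2$2A0CBB0B  (last char: 'B')
  sorted[18] = BB0BBA001C1A0A1BB2$2A0C  (last char: 'C')
  sorted[19] = BB2$2A0CBB0BBA001C1A0A1  (last char: '1')
  sorted[20] = BBA001C1A0A1BB2$2A0CBB0  (last char: '0')
  sorted[21] = C1A0A1BB2$2A0CBB0BBA001  (last char: '1')
  sorted[22] = CBB0BBA001C1A0A1BB2$2A0  (last char: '0')
Last column: 2A0ABACA0B$B120BBBC1010
Original string S is at sorted index 10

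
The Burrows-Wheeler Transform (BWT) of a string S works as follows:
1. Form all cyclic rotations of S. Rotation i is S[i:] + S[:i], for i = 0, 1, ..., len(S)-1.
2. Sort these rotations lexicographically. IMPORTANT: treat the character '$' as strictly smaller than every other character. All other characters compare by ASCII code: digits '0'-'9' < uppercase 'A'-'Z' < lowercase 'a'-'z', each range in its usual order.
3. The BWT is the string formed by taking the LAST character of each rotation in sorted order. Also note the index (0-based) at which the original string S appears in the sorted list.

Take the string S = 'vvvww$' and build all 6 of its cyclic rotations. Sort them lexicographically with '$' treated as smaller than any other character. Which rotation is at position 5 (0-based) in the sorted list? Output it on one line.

All 6 rotations (rotation i = S[i:]+S[:i]):
  rot[0] = vvvww$
  rot[1] = vvww$v
  rot[2] = vww$vv
  rot[3] = ww$vvv
  rot[4] = w$vvvw
  rot[5] = $vvvww
Sorted (with $ < everything):
  sorted[0] = $vvvww
  sorted[1] = vvvww$
  sorted[2] = vvww$v
  sorted[3] = vww$vv
  sorted[4] = w$vvvw
  sorted[5] = ww$vvv
sorted[5] = ww$vvv

Answer: ww$vvv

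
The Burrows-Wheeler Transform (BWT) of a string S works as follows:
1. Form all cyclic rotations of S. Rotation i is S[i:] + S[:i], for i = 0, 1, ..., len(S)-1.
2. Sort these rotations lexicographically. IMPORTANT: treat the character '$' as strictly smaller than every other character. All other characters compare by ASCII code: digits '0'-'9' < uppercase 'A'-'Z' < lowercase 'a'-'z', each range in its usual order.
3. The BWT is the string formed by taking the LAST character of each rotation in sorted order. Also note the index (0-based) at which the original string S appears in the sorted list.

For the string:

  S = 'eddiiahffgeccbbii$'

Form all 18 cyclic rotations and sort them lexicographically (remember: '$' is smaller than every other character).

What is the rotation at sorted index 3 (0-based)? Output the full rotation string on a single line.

Answer: bii$eddiiahffgeccb

Derivation:
All 18 rotations (rotation i = S[i:]+S[:i]):
  rot[0] = eddiiahffgeccbbii$
  rot[1] = ddiiahffgeccbbii$e
  rot[2] = diiahffgeccbbii$ed
  rot[3] = iiahffgeccbbii$edd
  rot[4] = iahffgeccbbii$eddi
  rot[5] = ahffgeccbbii$eddii
  rot[6] = hffgeccbbii$eddiia
  rot[7] = ffgeccbbii$eddiiah
  rot[8] = fgeccbbii$eddiiahf
  rot[9] = geccbbii$eddiiahff
  rot[10] = eccbbii$eddiiahffg
  rot[11] = ccbbii$eddiiahffge
  rot[12] = cbbii$eddiiahffgec
  rot[13] = bbii$eddiiahffgecc
  rot[14] = bii$eddiiahffgeccb
  rot[15] = ii$eddiiahffgeccbb
  rot[16] = i$eddiiahffgeccbbi
  rot[17] = $eddiiahffgeccbbii
Sorted (with $ < everything):
  sorted[0] = $eddiiahffgeccbbii
  sorted[1] = ahffgeccbbii$eddii
  sorted[2] = bbii$eddiiahffgecc
  sorted[3] = bii$eddiiahffgeccb
  sorted[4] = cbbii$eddiiahffgec
  sorted[5] = ccbbii$eddiiahffge
  sorted[6] = ddiiahffgeccbbii$e
  sorted[7] = diiahffgeccbbii$ed
  sorted[8] = eccbbii$eddiiahffg
  sorted[9] = eddiiahffgeccbbii$
  sorted[10] = ffgeccbbii$eddiiah
  sorted[11] = fgeccbbii$eddiiahf
  sorted[12] = geccbbii$eddiiahff
  sorted[13] = hffgeccbbii$eddiia
  sorted[14] = i$eddiiahffgeccbbi
  sorted[15] = iahffgeccbbii$eddi
  sorted[16] = ii$eddiiahffgeccbb
  sorted[17] = iiahffgeccbbii$edd
sorted[3] = bii$eddiiahffgeccb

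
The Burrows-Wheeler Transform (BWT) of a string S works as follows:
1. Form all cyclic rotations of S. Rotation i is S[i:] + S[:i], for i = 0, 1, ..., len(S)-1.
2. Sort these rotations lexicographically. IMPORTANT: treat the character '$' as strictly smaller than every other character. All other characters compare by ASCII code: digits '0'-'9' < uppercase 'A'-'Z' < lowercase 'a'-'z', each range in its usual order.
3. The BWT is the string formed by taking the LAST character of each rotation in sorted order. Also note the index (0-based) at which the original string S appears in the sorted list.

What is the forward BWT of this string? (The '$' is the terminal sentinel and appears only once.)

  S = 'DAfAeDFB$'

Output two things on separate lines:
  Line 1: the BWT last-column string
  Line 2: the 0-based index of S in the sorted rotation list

Answer: BfDF$eDAA
4

Derivation:
All 9 rotations (rotation i = S[i:]+S[:i]):
  rot[0] = DAfAeDFB$
  rot[1] = AfAeDFB$D
  rot[2] = fAeDFB$DA
  rot[3] = AeDFB$DAf
  rot[4] = eDFB$DAfA
  rot[5] = DFB$DAfAe
  rot[6] = FB$DAfAeD
  rot[7] = B$DAfAeDF
  rot[8] = $DAfAeDFB
Sorted (with $ < everything):
  sorted[0] = $DAfAeDFB  (last char: 'B')
  sorted[1] = AeDFB$DAf  (last char: 'f')
  sorted[2] = AfAeDFB$D  (last char: 'D')
  sorted[3] = B$DAfAeDF  (last char: 'F')
  sorted[4] = DAfAeDFB$  (last char: '$')
  sorted[5] = DFB$DAfAe  (last char: 'e')
  sorted[6] = FB$DAfAeD  (last char: 'D')
  sorted[7] = eDFB$DAfA  (last char: 'A')
  sorted[8] = fAeDFB$DA  (last char: 'A')
Last column: BfDF$eDAA
Original string S is at sorted index 4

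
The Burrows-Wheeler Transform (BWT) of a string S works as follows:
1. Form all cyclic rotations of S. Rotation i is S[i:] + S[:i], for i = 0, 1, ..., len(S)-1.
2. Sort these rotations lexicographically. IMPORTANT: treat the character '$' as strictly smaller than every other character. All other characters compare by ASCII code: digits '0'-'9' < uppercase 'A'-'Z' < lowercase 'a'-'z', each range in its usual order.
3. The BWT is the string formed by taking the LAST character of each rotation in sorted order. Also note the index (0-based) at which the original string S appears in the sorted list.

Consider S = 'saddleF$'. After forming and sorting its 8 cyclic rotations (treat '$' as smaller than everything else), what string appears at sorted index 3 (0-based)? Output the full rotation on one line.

All 8 rotations (rotation i = S[i:]+S[:i]):
  rot[0] = saddleF$
  rot[1] = addleF$s
  rot[2] = ddleF$sa
  rot[3] = dleF$sad
  rot[4] = leF$sadd
  rot[5] = eF$saddl
  rot[6] = F$saddle
  rot[7] = $saddleF
Sorted (with $ < everything):
  sorted[0] = $saddleF
  sorted[1] = F$saddle
  sorted[2] = addleF$s
  sorted[3] = ddleF$sa
  sorted[4] = dleF$sad
  sorted[5] = eF$saddl
  sorted[6] = leF$sadd
  sorted[7] = saddleF$
sorted[3] = ddleF$sa

Answer: ddleF$sa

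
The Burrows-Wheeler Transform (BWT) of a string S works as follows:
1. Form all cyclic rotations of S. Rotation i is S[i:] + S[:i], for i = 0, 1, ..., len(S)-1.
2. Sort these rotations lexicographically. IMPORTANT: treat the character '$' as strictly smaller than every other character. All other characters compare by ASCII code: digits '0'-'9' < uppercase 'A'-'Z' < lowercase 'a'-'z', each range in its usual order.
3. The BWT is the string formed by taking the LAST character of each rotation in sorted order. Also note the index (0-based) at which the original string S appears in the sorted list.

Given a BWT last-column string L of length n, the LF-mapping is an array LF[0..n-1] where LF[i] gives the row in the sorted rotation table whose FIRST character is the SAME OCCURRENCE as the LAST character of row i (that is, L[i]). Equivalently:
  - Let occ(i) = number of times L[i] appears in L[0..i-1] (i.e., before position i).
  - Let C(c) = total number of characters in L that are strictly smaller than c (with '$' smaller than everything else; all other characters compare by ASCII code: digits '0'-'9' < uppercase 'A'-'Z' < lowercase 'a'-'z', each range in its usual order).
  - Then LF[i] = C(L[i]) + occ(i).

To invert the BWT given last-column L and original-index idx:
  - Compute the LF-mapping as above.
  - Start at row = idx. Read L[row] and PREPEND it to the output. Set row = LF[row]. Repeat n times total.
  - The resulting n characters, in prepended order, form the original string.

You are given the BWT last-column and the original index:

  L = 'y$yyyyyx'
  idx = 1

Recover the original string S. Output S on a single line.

Answer: xyyyyyy$

Derivation:
LF mapping: 2 0 3 4 5 6 7 1
Walk LF starting at row 1, prepending L[row]:
  step 1: row=1, L[1]='$', prepend. Next row=LF[1]=0
  step 2: row=0, L[0]='y', prepend. Next row=LF[0]=2
  step 3: row=2, L[2]='y', prepend. Next row=LF[2]=3
  step 4: row=3, L[3]='y', prepend. Next row=LF[3]=4
  step 5: row=4, L[4]='y', prepend. Next row=LF[4]=5
  step 6: row=5, L[5]='y', prepend. Next row=LF[5]=6
  step 7: row=6, L[6]='y', prepend. Next row=LF[6]=7
  step 8: row=7, L[7]='x', prepend. Next row=LF[7]=1
Reversed output: xyyyyyy$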